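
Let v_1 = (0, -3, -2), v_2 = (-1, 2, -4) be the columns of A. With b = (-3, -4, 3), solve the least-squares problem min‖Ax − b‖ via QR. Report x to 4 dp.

x = (0.5948, -0.8662)

v_1 = (0, -3, -2); ‖v_1‖ = 3.6056, so q_1 = (0.0000, -0.8321, -0.5547).
q_1·v_2 = 0.0000·(-1) + (-0.8321)·2 + (-0.5547)·(-4) = 0.5547.
u_2 = v_2 − 0.5547·q_1 = (-1.0000, 2.4615, -3.6923).
‖u_2‖ = 4.5489, so q_2 = (-0.2198, 0.5411, -0.8117).
Qᵀb = (1.6641, -3.9401).
Back-substitute: x_2 = -3.9401/4.5489 = -0.8662.
x_1 = (1.6641 − 0.5547·(-0.8662))/3.6056 = 0.5948.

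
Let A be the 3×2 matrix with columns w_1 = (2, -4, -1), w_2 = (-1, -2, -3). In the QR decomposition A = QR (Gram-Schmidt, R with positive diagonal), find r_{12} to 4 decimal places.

r_{12} = 1.9640

w_1 = (2, -4, -1); ‖w_1‖ = 4.5826, so e_1 = (0.4364, -0.8729, -0.2182).
r_{12} = e_1·w_2 = 1.9640.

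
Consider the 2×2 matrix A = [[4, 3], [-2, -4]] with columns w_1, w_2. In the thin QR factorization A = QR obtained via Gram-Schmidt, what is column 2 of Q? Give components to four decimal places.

q_2 = (-0.4472, -0.8944)

w_1 = (4, -2); ‖w_1‖ = 4.4721, so q_1 = (0.8944, -0.4472).
q_1·w_2 = 0.8944·3 + (-0.4472)·(-4) = 4.4721.
u_2 = w_2 − 4.4721·q_1 = (-1.0000, -2.0000).
‖u_2‖ = 2.2361, so q_2 = (-0.4472, -0.8944).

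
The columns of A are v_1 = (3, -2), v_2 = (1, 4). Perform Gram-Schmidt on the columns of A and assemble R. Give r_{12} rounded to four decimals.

v_1 = (3, -2); ‖v_1‖ = 3.6056, so q_1 = (0.8321, -0.5547).
r_{12} = q_1·v_2 = -1.3868.

r_{12} = -1.3868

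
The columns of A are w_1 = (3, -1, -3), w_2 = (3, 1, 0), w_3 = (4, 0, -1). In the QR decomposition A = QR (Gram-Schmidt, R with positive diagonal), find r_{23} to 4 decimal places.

w_1 = (3, -1, -3); ‖w_1‖ = 4.3589, so q_1 = (0.6882, -0.2294, -0.6882).
q_1·w_2 = 0.6882·3 + (-0.2294)·1 + (-0.6882)·0 = 1.8353.
u_2 = w_2 − 1.8353·q_1 = (1.7368, 1.4211, 1.2632).
‖u_2‖ = 2.5752, so q_2 = (0.6745, 0.5518, 0.4905).
r_{23} = q_2·w_3 = 2.2073.

r_{23} = 2.2073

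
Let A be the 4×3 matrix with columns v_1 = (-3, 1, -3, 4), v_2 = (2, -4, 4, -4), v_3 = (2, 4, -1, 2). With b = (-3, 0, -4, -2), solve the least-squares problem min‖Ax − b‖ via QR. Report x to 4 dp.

x = (-2.4432, -3.1593, -2.3934)

v_1 = (-3, 1, -3, 4); ‖v_1‖ = 5.9161, so q_1 = (-0.5071, 0.1690, -0.5071, 0.6761).
q_1·v_2 = (-0.5071)·2 + 0.1690·(-4) + (-0.5071)·4 + 0.6761·(-4) = -6.4232.
u_2 = v_2 + 6.4232·q_1 = (-1.2571, -2.9143, 0.7429, 0.3429).
‖u_2‖ = 3.2776, so q_2 = (-0.3836, -0.8891, 0.2266, 0.1046).
q_1·v_3 = (-0.5071)·2 + 0.1690·4 + (-0.5071)·(-1) + 0.6761·2 = 1.5213; q_2·v_3 = (-0.3836)·2 + (-0.8891)·4 + 0.2266·(-1) + 0.1046·2 = -4.3411.
u_3 = v_3 − 1.5213·q_1 + 4.3411·q_2 = (1.1064, -0.1170, 0.7553, 1.4255).
‖u_3‖ = 1.9597, so q_3 = (0.5646, -0.0597, 0.3854, 0.7274).
Qᵀb = (2.1974, 0.0349, -4.6903).
Back-substitute: x_3 = -4.6903/1.9597 = -2.3934.
x_2 = (0.0349 + 4.3411·(-2.3934))/3.2776 = -3.1593.
x_1 = (2.1974 + 6.4232·(-3.1593) − 1.5213·(-2.3934))/5.9161 = -2.4432.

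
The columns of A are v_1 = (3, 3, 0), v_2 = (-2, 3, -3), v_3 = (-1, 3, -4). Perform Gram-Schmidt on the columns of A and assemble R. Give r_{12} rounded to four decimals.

r_{12} = 0.7071

q_1 = v_1/‖v_1‖ = (3, 3, 0)/4.2426 = (0.7071, 0.7071, 0.0000).
r_{12} = q_1·v_2 = 0.7071.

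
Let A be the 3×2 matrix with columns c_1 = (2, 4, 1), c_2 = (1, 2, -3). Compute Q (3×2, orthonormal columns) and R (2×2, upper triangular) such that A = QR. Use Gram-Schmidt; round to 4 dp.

Q = [[0.4364, 0.0976], [0.8729, 0.1952], [0.2182, -0.9759]], R = [[4.5826, 1.5275], [0.0000, 3.4157]]

c_1 = (2, 4, 1); ‖c_1‖ = 4.5826, so e_1 = (0.4364, 0.8729, 0.2182).
e_1·c_2 = 0.4364·1 + 0.8729·2 + 0.2182·(-3) = 1.5275.
u_2 = c_2 − 1.5275·e_1 = (0.3333, 0.6667, -3.3333).
‖u_2‖ = 3.4157, so e_2 = (0.0976, 0.1952, -0.9759).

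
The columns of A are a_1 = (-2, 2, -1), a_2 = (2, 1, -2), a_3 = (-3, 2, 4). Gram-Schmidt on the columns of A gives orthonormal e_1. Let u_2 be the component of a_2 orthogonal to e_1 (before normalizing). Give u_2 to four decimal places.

u_2 = (2.0000, 1.0000, -2.0000)

a_1 = (-2, 2, -1); ‖a_1‖ = 3.0000, so e_1 = (-0.6667, 0.6667, -0.3333).
e_1·a_2 = (-0.6667)·2 + 0.6667·1 + (-0.3333)·(-2) = 0.0000.
u_2 = a_2 + 0.0000·e_1 = (2.0000, 1.0000, -2.0000).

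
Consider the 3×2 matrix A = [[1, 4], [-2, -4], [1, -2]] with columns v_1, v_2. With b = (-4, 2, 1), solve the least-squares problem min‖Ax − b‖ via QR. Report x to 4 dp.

x = (0.0690, -0.7414)

v_1 = (1, -2, 1); ‖v_1‖ = 2.4495, so e_1 = (0.4082, -0.8165, 0.4082).
e_1·v_2 = 0.4082·4 + (-0.8165)·(-4) + 0.4082·(-2) = 4.0825.
u_2 = v_2 − 4.0825·e_1 = (2.3333, -0.6667, -3.6667).
‖u_2‖ = 4.3970, so e_2 = (0.5307, -0.1516, -0.8339).
Qᵀb = (-2.8577, -3.2598).
Back-substitute: x_2 = -3.2598/4.3970 = -0.7414.
x_1 = (-2.8577 − 4.0825·(-0.7414))/2.4495 = 0.0690.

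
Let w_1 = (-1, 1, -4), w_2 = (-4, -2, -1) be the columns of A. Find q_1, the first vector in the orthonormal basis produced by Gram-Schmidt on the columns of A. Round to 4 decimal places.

w_1 = (-1, 1, -4); ‖w_1‖ = 4.2426, so q_1 = (-0.2357, 0.2357, -0.9428).

q_1 = (-0.2357, 0.2357, -0.9428)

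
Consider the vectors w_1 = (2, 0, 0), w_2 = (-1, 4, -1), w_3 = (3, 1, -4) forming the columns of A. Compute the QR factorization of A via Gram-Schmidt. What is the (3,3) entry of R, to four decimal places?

q_1 = w_1/‖w_1‖ = (2, 0, 0)/2.0000 = (1.0000, 0.0000, 0.0000).
r_{12} = q_1·w_2 = -1.0000.
u_2 = w_2 + 1.0000·q_1 = (0.0000, 4.0000, -1.0000).
‖u_2‖ = 4.1231, so q_2 = (0.0000, 0.9701, -0.2425).
r_{13} = q_1·w_3 = 3.0000; r_{23} = q_2·w_3 = 1.9403.
u_3 = w_3 − 3.0000·q_1 − 1.9403·q_2 = (0.0000, -0.8824, -3.5294).
r_{33} = ‖u_3‖ = 3.6380.

r_{33} = 3.6380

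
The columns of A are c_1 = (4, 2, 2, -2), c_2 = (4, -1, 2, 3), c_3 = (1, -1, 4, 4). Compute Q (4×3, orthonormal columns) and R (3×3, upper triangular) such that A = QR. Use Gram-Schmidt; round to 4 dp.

q_1 = c_1/‖c_1‖ = (4, 2, 2, -2)/5.2915 = (0.7559, 0.3780, 0.3780, -0.3780).
r_{12} = q_1·c_2 = 2.2678.
u_2 = c_2 − 2.2678·q_1 = (2.2857, -1.8571, 1.1429, 3.8571).
‖u_2‖ = 4.9857, so q_2 = (0.4585, -0.3725, 0.2292, 0.7736).
r_{13} = q_1·c_3 = 0.3780; r_{23} = q_2·c_3 = 4.8424.
u_3 = c_3 − 0.3780·q_1 − 4.8424·q_2 = (-1.5057, 0.6609, 2.7471, 0.3966).
‖u_3‖ = 3.2262, so q_3 = (-0.4667, 0.2049, 0.8515, 0.1229).

Q = [[0.7559, 0.4585, -0.4667], [0.3780, -0.3725, 0.2049], [0.3780, 0.2292, 0.8515], [-0.3780, 0.7736, 0.1229]], R = [[5.2915, 2.2678, 0.3780], [0.0000, 4.9857, 4.8424], [0.0000, 0.0000, 3.2262]]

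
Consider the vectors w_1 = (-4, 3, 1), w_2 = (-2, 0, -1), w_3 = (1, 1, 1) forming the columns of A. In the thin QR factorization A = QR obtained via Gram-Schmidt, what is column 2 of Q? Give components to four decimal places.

e_2 = (-0.5230, -0.4576, -0.7191)

w_1 = (-4, 3, 1); ‖w_1‖ = 5.0990, so e_1 = (-0.7845, 0.5883, 0.1961).
e_1·w_2 = (-0.7845)·(-2) + 0.5883·0 + 0.1961·(-1) = 1.3728.
u_2 = w_2 − 1.3728·e_1 = (-0.9231, -0.8077, -1.2692).
‖u_2‖ = 1.7650, so e_2 = (-0.5230, -0.4576, -0.7191).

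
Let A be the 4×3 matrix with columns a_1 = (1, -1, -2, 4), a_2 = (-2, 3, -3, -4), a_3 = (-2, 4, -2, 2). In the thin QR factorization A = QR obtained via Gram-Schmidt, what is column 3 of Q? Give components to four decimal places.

q_3 = (-0.3703, 0.7235, 0.3635, 0.4552)

q_1 = a_1/‖a_1‖ = (1, -1, -2, 4)/4.6904 = (0.2132, -0.2132, -0.4264, 0.8528).
r_{12} = q_1·a_2 = -3.1980.
u_2 = a_2 + 3.1980·q_1 = (-1.3182, 2.3182, -4.3636, -1.2727).
‖u_2‖ = 5.2700, so q_2 = (-0.2501, 0.4399, -0.8280, -0.2415).
r_{13} = q_1·a_3 = 1.2792; r_{23} = q_2·a_3 = 3.4328.
u_3 = a_3 − 1.2792·q_1 − 3.4328·q_2 = (-1.4141, 2.7627, 1.3879, 1.7381).
‖u_3‖ = 3.8183, so q_3 = (-0.3703, 0.7235, 0.3635, 0.4552).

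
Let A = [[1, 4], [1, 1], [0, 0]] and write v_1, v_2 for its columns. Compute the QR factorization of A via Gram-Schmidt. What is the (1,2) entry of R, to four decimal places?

r_{12} = 3.5355

v_1 = (1, 1, 0); ‖v_1‖ = 1.4142, so e_1 = (0.7071, 0.7071, 0.0000).
r_{12} = e_1·v_2 = 3.5355.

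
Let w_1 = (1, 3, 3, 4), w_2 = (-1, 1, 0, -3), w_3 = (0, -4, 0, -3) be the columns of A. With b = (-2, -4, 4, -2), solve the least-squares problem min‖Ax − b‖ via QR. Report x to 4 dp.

x = (1.1789, 0.5730, 1.8971)

w_1 = (1, 3, 3, 4); ‖w_1‖ = 5.9161, so q_1 = (0.1690, 0.5071, 0.5071, 0.6761).
q_1·w_2 = 0.1690·(-1) + 0.5071·1 + 0.5071·0 + 0.6761·(-3) = -1.6903.
u_2 = w_2 + 1.6903·q_1 = (-0.7143, 1.8571, 0.8571, -1.8571).
‖u_2‖ = 2.8536, so q_2 = (-0.2503, 0.6508, 0.3004, -0.6508).
q_1·w_3 = 0.1690·0 + 0.5071·(-4) + 0.5071·0 + 0.6761·(-3) = -4.0567; q_2·w_3 = (-0.2503)·0 + 0.6508·(-4) + 0.3004·0 + (-0.6508)·(-3) = -0.6508.
u_3 = w_3 + 4.0567·q_1 + 0.6508·q_2 = (0.5228, -1.5193, 2.2526, -0.6807).
‖u_3‖ = 2.8494, so q_3 = (0.1835, -0.5332, 0.7906, -0.2389).
Qᵀb = (-1.6903, 0.4005, 5.4058).
Back-substitute: x_3 = 5.4058/2.8494 = 1.8971.
x_2 = (0.4005 + 0.6508·1.8971)/2.8536 = 0.5730.
x_1 = (-1.6903 + 1.6903·0.5730 + 4.0567·1.8971)/5.9161 = 1.1789.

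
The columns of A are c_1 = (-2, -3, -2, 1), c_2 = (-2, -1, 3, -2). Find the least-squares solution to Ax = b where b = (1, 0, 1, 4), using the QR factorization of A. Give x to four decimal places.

x = (-0.0217, -0.3901)

c_1 = (-2, -3, -2, 1); ‖c_1‖ = 4.2426, so q_1 = (-0.4714, -0.7071, -0.4714, 0.2357).
q_1·c_2 = (-0.4714)·(-2) + (-0.7071)·(-1) + (-0.4714)·3 + 0.2357·(-2) = -0.2357.
u_2 = c_2 + 0.2357·q_1 = (-2.1111, -1.1667, 2.8889, -1.9444).
‖u_2‖ = 4.2361, so q_2 = (-0.4984, -0.2754, 0.6820, -0.4590).
Qᵀb = (0.0000, -1.6525).
Back-substitute: x_2 = -1.6525/4.2361 = -0.3901.
x_1 = (0.0000 + 0.2357·(-0.3901))/4.2426 = -0.0217.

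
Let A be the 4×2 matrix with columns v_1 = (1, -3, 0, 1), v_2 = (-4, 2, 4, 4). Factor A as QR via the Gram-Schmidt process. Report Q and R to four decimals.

Q = [[0.3015, -0.4949], [-0.9045, 0.0521], [0.0000, 0.5730], [0.3015, 0.6512]], R = [[3.3166, -1.8091], [0.0000, 6.9805]]

v_1 = (1, -3, 0, 1); ‖v_1‖ = 3.3166, so e_1 = (0.3015, -0.9045, 0.0000, 0.3015).
e_1·v_2 = 0.3015·(-4) + (-0.9045)·2 + 0.0000·4 + 0.3015·4 = -1.8091.
u_2 = v_2 + 1.8091·e_1 = (-3.4545, 0.3636, 4.0000, 4.5455).
‖u_2‖ = 6.9805, so e_2 = (-0.4949, 0.0521, 0.5730, 0.6512).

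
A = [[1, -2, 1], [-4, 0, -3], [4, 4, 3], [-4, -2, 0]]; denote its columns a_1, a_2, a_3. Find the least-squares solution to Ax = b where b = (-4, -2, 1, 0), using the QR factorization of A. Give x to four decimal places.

x = (-0.2514, 0.6186, 0.2684)

a_1 = (1, -4, 4, -4); ‖a_1‖ = 7.0000, so q_1 = (0.1429, -0.5714, 0.5714, -0.5714).
q_1·a_2 = 0.1429·(-2) + (-0.5714)·0 + 0.5714·4 + (-0.5714)·(-2) = 3.1429.
u_2 = a_2 − 3.1429·q_1 = (-2.4490, 1.7959, 2.2041, -0.2041).
‖u_2‖ = 3.7580, so q_2 = (-0.6517, 0.4779, 0.5865, -0.0543).
q_1·a_3 = 0.1429·1 + (-0.5714)·(-3) + 0.5714·3 + (-0.5714)·0 = 3.5714; q_2·a_3 = (-0.6517)·1 + 0.4779·(-3) + 0.5865·3 + (-0.0543)·0 = -0.3258.
u_3 = a_3 − 3.5714·q_1 + 0.3258·q_2 = (0.2775, -0.8035, 1.1503, 2.0231).
‖u_3‖ = 2.4776, so q_3 = (0.1120, -0.3243, 0.4643, 0.8165).
Qᵀb = (1.1429, 2.2374, 0.6649).
Back-substitute: x_3 = 0.6649/2.4776 = 0.2684.
x_2 = (2.2374 + 0.3258·0.2684)/3.7580 = 0.6186.
x_1 = (1.1429 − 3.1429·0.6186 − 3.5714·0.2684)/7.0000 = -0.2514.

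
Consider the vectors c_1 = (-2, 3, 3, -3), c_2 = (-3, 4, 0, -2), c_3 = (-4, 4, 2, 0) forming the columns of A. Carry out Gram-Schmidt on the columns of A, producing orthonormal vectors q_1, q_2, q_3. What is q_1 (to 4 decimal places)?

q_1 = c_1/‖c_1‖ = (-2, 3, 3, -3)/5.5678 = (-0.3592, 0.5388, 0.5388, -0.5388).

q_1 = (-0.3592, 0.5388, 0.5388, -0.5388)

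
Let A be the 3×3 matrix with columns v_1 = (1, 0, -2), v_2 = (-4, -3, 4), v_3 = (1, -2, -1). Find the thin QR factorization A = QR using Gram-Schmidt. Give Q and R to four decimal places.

v_1 = (1, 0, -2); ‖v_1‖ = 2.2361, so q_1 = (0.4472, 0.0000, -0.8944).
q_1·v_2 = 0.4472·(-4) + 0.0000·(-3) + (-0.8944)·4 = -5.3666.
u_2 = v_2 + 5.3666·q_1 = (-1.6000, -3.0000, -0.8000).
‖u_2‖ = 3.4928, so q_2 = (-0.4581, -0.8589, -0.2290).
q_1·v_3 = 0.4472·1 + 0.0000·(-2) + (-0.8944)·(-1) = 1.3416; q_2·v_3 = (-0.4581)·1 + (-0.8589)·(-2) + (-0.2290)·(-1) = 1.4888.
u_3 = v_3 − 1.3416·q_1 − 1.4888·q_2 = (1.0820, -0.7213, 0.5410).
‖u_3‖ = 1.4084, so q_3 = (0.7682, -0.5121, 0.3841).

Q = [[0.4472, -0.4581, 0.7682], [0.0000, -0.8589, -0.5121], [-0.8944, -0.2290, 0.3841]], R = [[2.2361, -5.3666, 1.3416], [0.0000, 3.4928, 1.4888], [0.0000, 0.0000, 1.4084]]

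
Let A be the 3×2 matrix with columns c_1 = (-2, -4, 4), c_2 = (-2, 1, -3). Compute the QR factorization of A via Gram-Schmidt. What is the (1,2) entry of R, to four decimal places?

c_1 = (-2, -4, 4); ‖c_1‖ = 6.0000, so e_1 = (-0.3333, -0.6667, 0.6667).
r_{12} = e_1·c_2 = -2.0000.

r_{12} = -2.0000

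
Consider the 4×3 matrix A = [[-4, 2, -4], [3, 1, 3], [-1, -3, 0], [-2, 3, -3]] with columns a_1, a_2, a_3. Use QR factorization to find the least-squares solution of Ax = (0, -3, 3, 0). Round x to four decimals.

x = (1.3102, -1.2735, -1.9837)

a_1 = (-4, 3, -1, -2); ‖a_1‖ = 5.4772, so e_1 = (-0.7303, 0.5477, -0.1826, -0.3651).
e_1·a_2 = (-0.7303)·2 + 0.5477·1 + (-0.1826)·(-3) + (-0.3651)·3 = -1.4606.
u_2 = a_2 + 1.4606·e_1 = (0.9333, 1.8000, -3.2667, 2.4667).
‖u_2‖ = 4.5680, so e_2 = (0.2043, 0.3940, -0.7151, 0.5400).
e_1·a_3 = (-0.7303)·(-4) + 0.5477·3 + (-0.1826)·0 + (-0.3651)·(-3) = 5.6598; e_2·a_3 = 0.2043·(-4) + 0.3940·3 + (-0.7151)·0 + 0.5400·(-3) = -1.2551.
u_3 = a_3 − 5.6598·e_1 + 1.2551·e_2 = (0.3898, 0.3946, 0.1358, -0.2556).
‖u_3‖ = 0.6256, so e_3 = (0.6230, 0.6307, 0.2170, -0.4086).
Qᵀb = (-2.1909, -3.3275, -1.2410).
Back-substitute: x_3 = -1.2410/0.6256 = -1.9837.
x_2 = (-3.3275 + 1.2551·(-1.9837))/4.5680 = -1.2735.
x_1 = (-2.1909 + 1.4606·(-1.2735) − 5.6598·(-1.9837))/5.4772 = 1.3102.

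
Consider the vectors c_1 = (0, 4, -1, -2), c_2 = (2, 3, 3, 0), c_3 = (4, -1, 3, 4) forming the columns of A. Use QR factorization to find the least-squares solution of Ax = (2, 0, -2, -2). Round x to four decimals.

c_1 = (0, 4, -1, -2); ‖c_1‖ = 4.5826, so q_1 = (0.0000, 0.8729, -0.2182, -0.4364).
q_1·c_2 = 0.0000·2 + 0.8729·3 + (-0.2182)·3 + (-0.4364)·0 = 1.9640.
u_2 = c_2 − 1.9640·q_1 = (2.0000, 1.2857, 3.4286, 0.8571).
‖u_2‖ = 4.2594, so q_2 = (0.4695, 0.3019, 0.8049, 0.2012).
q_1·c_3 = 0.0000·4 + 0.8729·(-1) + (-0.2182)·3 + (-0.4364)·4 = -3.2733; q_2·c_3 = 0.4695·4 + 0.3019·(-1) + 0.8049·3 + 0.2012·4 = 4.7961.
u_3 = c_3 + 3.2733·q_1 − 4.7961·q_2 = (1.7480, 0.4094, -1.5748, 1.6063).
‖u_3‖ = 2.8781, so q_3 = (0.6074, 0.1423, -0.5472, 0.5581).
Qᵀb = (1.3093, -1.0732, 1.1928).
Back-substitute: x_3 = 1.1928/2.8781 = 0.4144.
x_2 = (-1.0732 − 4.7961·0.4144)/4.2594 = -0.7186.
x_1 = (1.3093 − 1.9640·(-0.7186) + 3.2733·0.4144)/4.5826 = 0.8897.

x = (0.8897, -0.7186, 0.4144)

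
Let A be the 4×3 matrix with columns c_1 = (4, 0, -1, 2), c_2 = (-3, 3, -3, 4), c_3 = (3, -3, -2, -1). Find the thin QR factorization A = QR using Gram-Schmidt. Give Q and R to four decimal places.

c_1 = (4, 0, -1, 2); ‖c_1‖ = 4.5826, so e_1 = (0.8729, 0.0000, -0.2182, 0.4364).
e_1·c_2 = 0.8729·(-3) + 0.0000·3 + (-0.2182)·(-3) + 0.4364·4 = -0.2182.
u_2 = c_2 + 0.2182·e_1 = (-2.8095, 3.0000, -3.0476, 4.0952).
‖u_2‖ = 6.5538, so e_2 = (-0.4287, 0.4577, -0.4650, 0.6249).
e_1·c_3 = 0.8729·3 + 0.0000·(-3) + (-0.2182)·(-2) + 0.4364·(-1) = 2.6186; e_2·c_3 = (-0.4287)·3 + 0.4577·(-3) + (-0.4650)·(-2) + 0.6249·(-1) = -2.3541.
u_3 = c_3 − 2.6186·e_1 + 2.3541·e_2 = (-0.2949, -1.9224, -2.5233, -0.6718).
‖u_3‖ = 3.2559, so e_3 = (-0.0906, -0.5904, -0.7750, -0.2063).

Q = [[0.8729, -0.4287, -0.0906], [0.0000, 0.4577, -0.5904], [-0.2182, -0.4650, -0.7750], [0.4364, 0.6249, -0.2063]], R = [[4.5826, -0.2182, 2.6186], [0.0000, 6.5538, -2.3541], [0.0000, 0.0000, 3.2559]]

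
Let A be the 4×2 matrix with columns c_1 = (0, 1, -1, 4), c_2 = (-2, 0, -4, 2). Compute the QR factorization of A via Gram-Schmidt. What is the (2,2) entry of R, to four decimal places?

r_{22} = 4.0000

c_1 = (0, 1, -1, 4); ‖c_1‖ = 4.2426, so q_1 = (0.0000, 0.2357, -0.2357, 0.9428).
q_1·c_2 = 0.0000·(-2) + 0.2357·0 + (-0.2357)·(-4) + 0.9428·2 = 2.8284.
u_2 = c_2 − 2.8284·q_1 = (-2.0000, -0.6667, -3.3333, -0.6667).
r_{22} = ‖u_2‖ = 4.0000.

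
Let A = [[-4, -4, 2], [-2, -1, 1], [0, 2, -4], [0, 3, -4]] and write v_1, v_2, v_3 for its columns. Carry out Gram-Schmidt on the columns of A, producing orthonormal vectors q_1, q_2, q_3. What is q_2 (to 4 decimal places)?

v_1 = (-4, -2, 0, 0); ‖v_1‖ = 4.4721, so q_1 = (-0.8944, -0.4472, 0.0000, 0.0000).
q_1·v_2 = (-0.8944)·(-4) + (-0.4472)·(-1) + 0.0000·2 + 0.0000·3 = 4.0249.
u_2 = v_2 − 4.0249·q_1 = (-0.4000, 0.8000, 2.0000, 3.0000).
‖u_2‖ = 3.7148, so q_2 = (-0.1077, 0.2154, 0.5384, 0.8076).

q_2 = (-0.1077, 0.2154, 0.5384, 0.8076)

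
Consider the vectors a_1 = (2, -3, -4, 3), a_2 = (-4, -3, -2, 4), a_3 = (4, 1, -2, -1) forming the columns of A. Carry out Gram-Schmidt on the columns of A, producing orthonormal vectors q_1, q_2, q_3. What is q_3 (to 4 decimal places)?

q_3 = (-0.2369, 0.6904, -0.6809, -0.0596)

q_1 = a_1/‖a_1‖ = (2, -3, -4, 3)/6.1644 = (0.3244, -0.4867, -0.6489, 0.4867).
r_{12} = q_1·a_2 = 3.4066.
u_2 = a_2 − 3.4066·q_1 = (-5.1053, -1.3421, 0.2105, 2.3421).
‖u_2‖ = 5.7788, so q_2 = (-0.8834, -0.2322, 0.0364, 0.4053).
r_{13} = q_1·a_3 = 1.6222; r_{23} = q_2·a_3 = -4.2442.
u_3 = a_3 − 1.6222·q_1 + 4.2442·q_2 = (-0.2758, 0.8038, -0.7928, -0.0693).
‖u_3‖ = 1.1642, so q_3 = (-0.2369, 0.6904, -0.6809, -0.0596).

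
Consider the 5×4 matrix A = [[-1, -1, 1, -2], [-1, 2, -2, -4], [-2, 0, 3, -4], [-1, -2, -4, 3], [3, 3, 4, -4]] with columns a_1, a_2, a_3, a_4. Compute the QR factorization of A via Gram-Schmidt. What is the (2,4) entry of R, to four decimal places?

a_1 = (-1, -1, -2, -1, 3); ‖a_1‖ = 4.0000, so q_1 = (-0.2500, -0.2500, -0.5000, -0.2500, 0.7500).
q_1·a_2 = (-0.2500)·(-1) + (-0.2500)·2 + (-0.5000)·0 + (-0.2500)·(-2) + 0.7500·3 = 2.5000.
u_2 = a_2 − 2.5000·q_1 = (-0.3750, 2.6250, 1.2500, -1.3750, 1.1250).
‖u_2‖ = 3.4278, so q_2 = (-0.1094, 0.7658, 0.3647, -0.4011, 0.3282).
r_{24} = q_2·a_4 = -6.8192.

r_{24} = -6.8192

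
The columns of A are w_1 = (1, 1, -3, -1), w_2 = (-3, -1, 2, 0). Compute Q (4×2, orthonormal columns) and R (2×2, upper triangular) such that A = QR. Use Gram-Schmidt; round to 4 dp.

Q = [[0.2887, -0.9102], [0.2887, -0.0700], [-0.8660, -0.2100], [-0.2887, -0.3501]], R = [[3.4641, -2.8868], [0.0000, 2.3805]]

e_1 = w_1/‖w_1‖ = (1, 1, -3, -1)/3.4641 = (0.2887, 0.2887, -0.8660, -0.2887).
r_{12} = e_1·w_2 = -2.8868.
u_2 = w_2 + 2.8868·e_1 = (-2.1667, -0.1667, -0.5000, -0.8333).
‖u_2‖ = 2.3805, so e_2 = (-0.9102, -0.0700, -0.2100, -0.3501).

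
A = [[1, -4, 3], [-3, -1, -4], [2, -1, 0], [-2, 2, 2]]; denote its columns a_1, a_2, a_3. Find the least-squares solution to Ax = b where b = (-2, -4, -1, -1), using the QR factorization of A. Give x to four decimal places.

a_1 = (1, -3, 2, -2); ‖a_1‖ = 4.2426, so q_1 = (0.2357, -0.7071, 0.4714, -0.4714).
q_1·a_2 = 0.2357·(-4) + (-0.7071)·(-1) + 0.4714·(-1) + (-0.4714)·2 = -1.6499.
u_2 = a_2 + 1.6499·q_1 = (-3.6111, -2.1667, -0.2222, 1.2222).
‖u_2‖ = 4.3906, so q_2 = (-0.8225, -0.4935, -0.0506, 0.2784).
q_1·a_3 = 0.2357·3 + (-0.7071)·(-4) + 0.4714·0 + (-0.4714)·2 = 2.5927; q_2·a_3 = (-0.8225)·3 + (-0.4935)·(-4) + (-0.0506)·0 + 0.2784·2 = 0.0633.
u_3 = a_3 − 2.5927·q_1 − 0.0633·q_2 = (2.4409, -2.1354, -1.2190, 3.2046).
‖u_3‖ = 4.7195, so q_3 = (0.5172, -0.4525, -0.2583, 0.6790).
Qᵀb = (2.3570, 3.3910, 0.3548).
Back-substitute: x_3 = 0.3548/4.7195 = 0.0752.
x_2 = (3.3910 − 0.0633·0.0752)/4.3906 = 0.7713.
x_1 = (2.3570 + 1.6499·0.7713 − 2.5927·0.0752)/4.2426 = 0.8095.

x = (0.8095, 0.7713, 0.0752)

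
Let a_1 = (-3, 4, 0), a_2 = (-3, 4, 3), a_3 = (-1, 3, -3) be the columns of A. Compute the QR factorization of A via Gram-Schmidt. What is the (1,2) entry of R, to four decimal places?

r_{12} = 5.0000

e_1 = a_1/‖a_1‖ = (-3, 4, 0)/5.0000 = (-0.6000, 0.8000, 0.0000).
r_{12} = e_1·a_2 = 5.0000.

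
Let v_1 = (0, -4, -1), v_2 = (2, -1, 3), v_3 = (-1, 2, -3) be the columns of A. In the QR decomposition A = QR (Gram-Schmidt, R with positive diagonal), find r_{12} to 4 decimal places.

r_{12} = 0.2425

v_1 = (0, -4, -1); ‖v_1‖ = 4.1231, so q_1 = (0.0000, -0.9701, -0.2425).
r_{12} = q_1·v_2 = 0.2425.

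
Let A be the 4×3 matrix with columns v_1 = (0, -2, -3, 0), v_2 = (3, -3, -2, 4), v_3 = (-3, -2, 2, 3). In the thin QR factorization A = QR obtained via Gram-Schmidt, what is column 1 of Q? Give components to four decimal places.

q_1 = (0.0000, -0.5547, -0.8321, 0.0000)

q_1 = v_1/‖v_1‖ = (0, -2, -3, 0)/3.6056 = (0.0000, -0.5547, -0.8321, 0.0000).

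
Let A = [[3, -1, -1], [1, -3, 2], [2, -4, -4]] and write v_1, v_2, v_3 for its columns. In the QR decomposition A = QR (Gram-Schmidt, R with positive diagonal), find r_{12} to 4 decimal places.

r_{12} = -3.7417

v_1 = (3, 1, 2); ‖v_1‖ = 3.7417, so e_1 = (0.8018, 0.2673, 0.5345).
r_{12} = e_1·v_2 = -3.7417.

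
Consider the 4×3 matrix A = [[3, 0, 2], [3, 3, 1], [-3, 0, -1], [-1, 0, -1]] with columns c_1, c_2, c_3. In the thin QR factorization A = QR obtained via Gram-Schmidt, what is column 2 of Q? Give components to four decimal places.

c_1 = (3, 3, -3, -1); ‖c_1‖ = 5.2915, so q_1 = (0.5669, 0.5669, -0.5669, -0.1890).
q_1·c_2 = 0.5669·0 + 0.5669·3 + (-0.5669)·0 + (-0.1890)·0 = 1.7008.
u_2 = c_2 − 1.7008·q_1 = (-0.9643, 2.0357, 0.9643, 0.3214).
‖u_2‖ = 2.4713, so q_2 = (-0.3902, 0.8238, 0.3902, 0.1301).

q_2 = (-0.3902, 0.8238, 0.3902, 0.1301)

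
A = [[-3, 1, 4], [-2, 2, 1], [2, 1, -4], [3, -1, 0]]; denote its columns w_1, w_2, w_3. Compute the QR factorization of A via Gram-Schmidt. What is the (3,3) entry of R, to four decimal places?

w_1 = (-3, -2, 2, 3); ‖w_1‖ = 5.0990, so e_1 = (-0.5883, -0.3922, 0.3922, 0.5883).
e_1·w_2 = (-0.5883)·1 + (-0.3922)·2 + 0.3922·1 + 0.5883·(-1) = -1.5689.
u_2 = w_2 + 1.5689·e_1 = (0.0769, 1.3846, 1.6154, -0.0769).
‖u_2‖ = 2.1304, so e_2 = (0.0361, 0.6499, 0.7583, -0.0361).
e_1·w_3 = (-0.5883)·4 + (-0.3922)·1 + 0.3922·(-4) + 0.5883·0 = -4.3146; e_2·w_3 = 0.0361·4 + 0.6499·1 + 0.7583·(-4) + (-0.0361)·0 = -2.2387.
u_3 = w_3 + 4.3146·e_1 + 2.2387·e_2 = (1.5424, 0.7627, -0.6102, 2.4576).
r_{33} = ‖u_3‖ = 3.0615.

r_{33} = 3.0615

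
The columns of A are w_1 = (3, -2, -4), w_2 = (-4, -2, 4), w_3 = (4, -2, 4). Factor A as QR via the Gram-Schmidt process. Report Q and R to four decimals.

Q = [[0.5571, -0.3777, 0.7396], [-0.3714, -0.9099, -0.1849], [-0.7428, 0.1717, 0.6472]], R = [[5.3852, -4.4567, 0.0000], [0.0000, 4.0172, 0.9957], [0.0000, 0.0000, 5.9168]]

w_1 = (3, -2, -4); ‖w_1‖ = 5.3852, so q_1 = (0.5571, -0.3714, -0.7428).
q_1·w_2 = 0.5571·(-4) + (-0.3714)·(-2) + (-0.7428)·4 = -4.4567.
u_2 = w_2 + 4.4567·q_1 = (-1.5172, -3.6552, 0.6897).
‖u_2‖ = 4.0172, so q_2 = (-0.3777, -0.9099, 0.1717).
q_1·w_3 = 0.5571·4 + (-0.3714)·(-2) + (-0.7428)·4 = 0.0000; q_2·w_3 = (-0.3777)·4 + (-0.9099)·(-2) + 0.1717·4 = 0.9957.
u_3 = w_3 + 0.0000·q_1 − 0.9957·q_2 = (4.3761, -1.0940, 3.8291).
‖u_3‖ = 5.9168, so q_3 = (0.7396, -0.1849, 0.6472).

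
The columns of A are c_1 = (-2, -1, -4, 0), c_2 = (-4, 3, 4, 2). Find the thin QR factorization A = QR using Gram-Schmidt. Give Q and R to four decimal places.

Q = [[-0.4364, -0.8058], [-0.2182, 0.3953], [-0.8729, 0.3041], [0.0000, 0.3193]], R = [[4.5826, -2.4004], [0.0000, 6.2640]]

c_1 = (-2, -1, -4, 0); ‖c_1‖ = 4.5826, so q_1 = (-0.4364, -0.2182, -0.8729, 0.0000).
q_1·c_2 = (-0.4364)·(-4) + (-0.2182)·3 + (-0.8729)·4 + 0.0000·2 = -2.4004.
u_2 = c_2 + 2.4004·q_1 = (-5.0476, 2.4762, 1.9048, 2.0000).
‖u_2‖ = 6.2640, so q_2 = (-0.8058, 0.3953, 0.3041, 0.3193).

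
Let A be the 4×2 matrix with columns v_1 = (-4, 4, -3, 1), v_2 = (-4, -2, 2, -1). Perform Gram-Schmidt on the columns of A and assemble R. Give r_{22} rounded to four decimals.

r_{22} = 4.9976

v_1 = (-4, 4, -3, 1); ‖v_1‖ = 6.4807, so q_1 = (-0.6172, 0.6172, -0.4629, 0.1543).
q_1·v_2 = (-0.6172)·(-4) + 0.6172·(-2) + (-0.4629)·2 + 0.1543·(-1) = 0.1543.
u_2 = v_2 − 0.1543·q_1 = (-3.9048, -2.0952, 2.0714, -1.0238).
r_{22} = ‖u_2‖ = 4.9976.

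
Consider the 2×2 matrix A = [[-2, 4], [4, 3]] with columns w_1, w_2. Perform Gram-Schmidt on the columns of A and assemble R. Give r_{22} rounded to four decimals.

e_1 = w_1/‖w_1‖ = (-2, 4)/4.4721 = (-0.4472, 0.8944).
r_{12} = e_1·w_2 = 0.8944.
u_2 = w_2 − 0.8944·e_1 = (4.4000, 2.2000).
r_{22} = ‖u_2‖ = 4.9193.

r_{22} = 4.9193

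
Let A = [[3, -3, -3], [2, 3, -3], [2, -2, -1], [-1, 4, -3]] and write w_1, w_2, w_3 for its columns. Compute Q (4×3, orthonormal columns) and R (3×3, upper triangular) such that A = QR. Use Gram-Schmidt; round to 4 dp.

Q = [[0.7071, -0.2086, -0.5500], [0.4714, 0.7550, 0.4292], [0.4714, -0.1391, 0.0381], [-0.2357, 0.6060, -0.7154]], R = [[4.2426, -2.5927, -3.2998], [0.0000, 5.5927, -3.3178], [0.0000, 0.0000, 2.4704]]

q_1 = w_1/‖w_1‖ = (3, 2, 2, -1)/4.2426 = (0.7071, 0.4714, 0.4714, -0.2357).
r_{12} = q_1·w_2 = -2.5927.
u_2 = w_2 + 2.5927·q_1 = (-1.1667, 4.2222, -0.7778, 3.3889).
‖u_2‖ = 5.5927, so q_2 = (-0.2086, 0.7550, -0.1391, 0.6060).
r_{13} = q_1·w_3 = -3.2998; r_{23} = q_2·w_3 = -3.3178.
u_3 = w_3 + 3.2998·q_1 + 3.3178·q_2 = (-1.3588, 1.0604, 0.0941, -1.7673).
‖u_3‖ = 2.4704, so q_3 = (-0.5500, 0.4292, 0.0381, -0.7154).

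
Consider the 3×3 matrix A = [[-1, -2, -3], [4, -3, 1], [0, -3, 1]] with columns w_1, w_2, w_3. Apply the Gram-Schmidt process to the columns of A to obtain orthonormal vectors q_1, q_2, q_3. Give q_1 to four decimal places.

q_1 = (-0.2425, 0.9701, 0.0000)

w_1 = (-1, 4, 0); ‖w_1‖ = 4.1231, so q_1 = (-0.2425, 0.9701, 0.0000).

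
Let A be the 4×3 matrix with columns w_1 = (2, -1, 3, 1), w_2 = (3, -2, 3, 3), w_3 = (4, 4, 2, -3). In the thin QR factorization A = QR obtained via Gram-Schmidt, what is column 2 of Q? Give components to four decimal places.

w_1 = (2, -1, 3, 1); ‖w_1‖ = 3.8730, so e_1 = (0.5164, -0.2582, 0.7746, 0.2582).
e_1·w_2 = 0.5164·3 + (-0.2582)·(-2) + 0.7746·3 + 0.2582·3 = 5.1640.
u_2 = w_2 − 5.1640·e_1 = (0.3333, -0.6667, -1.0000, 1.6667).
‖u_2‖ = 2.0817, so e_2 = (0.1601, -0.3203, -0.4804, 0.8006).

e_2 = (0.1601, -0.3203, -0.4804, 0.8006)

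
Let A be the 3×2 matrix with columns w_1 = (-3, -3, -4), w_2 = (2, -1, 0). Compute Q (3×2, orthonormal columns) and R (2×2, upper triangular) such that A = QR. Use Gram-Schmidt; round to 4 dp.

w_1 = (-3, -3, -4); ‖w_1‖ = 5.8310, so q_1 = (-0.5145, -0.5145, -0.6860).
q_1·w_2 = (-0.5145)·2 + (-0.5145)·(-1) + (-0.6860)·0 = -0.5145.
u_2 = w_2 + 0.5145·q_1 = (1.7353, -1.2647, -0.3529).
‖u_2‖ = 2.1761, so q_2 = (0.7974, -0.5812, -0.1622).

Q = [[-0.5145, 0.7974], [-0.5145, -0.5812], [-0.6860, -0.1622]], R = [[5.8310, -0.5145], [0.0000, 2.1761]]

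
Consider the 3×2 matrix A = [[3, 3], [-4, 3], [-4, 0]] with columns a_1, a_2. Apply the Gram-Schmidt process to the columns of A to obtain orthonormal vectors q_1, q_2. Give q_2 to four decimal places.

q_2 = (0.7635, 0.6420, -0.0694)

a_1 = (3, -4, -4); ‖a_1‖ = 6.4031, so q_1 = (0.4685, -0.6247, -0.6247).
q_1·a_2 = 0.4685·3 + (-0.6247)·3 + (-0.6247)·0 = -0.4685.
u_2 = a_2 + 0.4685·q_1 = (3.2195, 2.7073, -0.2927).
‖u_2‖ = 4.2167, so q_2 = (0.7635, 0.6420, -0.0694).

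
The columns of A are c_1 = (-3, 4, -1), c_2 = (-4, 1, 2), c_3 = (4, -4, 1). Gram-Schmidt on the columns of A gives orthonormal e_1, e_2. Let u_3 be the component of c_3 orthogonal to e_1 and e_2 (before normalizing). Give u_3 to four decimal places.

u_3 = (0.2314, 0.2571, 0.3343)

c_1 = (-3, 4, -1); ‖c_1‖ = 5.0990, so e_1 = (-0.5883, 0.7845, -0.1961).
e_1·c_2 = (-0.5883)·(-4) + 0.7845·1 + (-0.1961)·2 = 2.7456.
u_2 = c_2 − 2.7456·e_1 = (-2.3846, -1.1538, 2.5385).
‖u_2‖ = 3.6690, so e_2 = (-0.6499, -0.3145, 0.6919).
e_1·c_3 = (-0.5883)·4 + 0.7845·(-4) + (-0.1961)·1 = -5.6874; e_2·c_3 = (-0.6499)·4 + (-0.3145)·(-4) + 0.6919·1 = -0.6499.
u_3 = c_3 + 5.6874·e_1 + 0.6499·e_2 = (0.2314, 0.2571, 0.3343).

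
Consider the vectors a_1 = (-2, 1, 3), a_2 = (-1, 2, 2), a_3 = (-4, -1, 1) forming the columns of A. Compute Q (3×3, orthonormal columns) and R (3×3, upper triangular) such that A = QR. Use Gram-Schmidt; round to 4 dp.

q_1 = a_1/‖a_1‖ = (-2, 1, 3)/3.7417 = (-0.5345, 0.2673, 0.8018).
r_{12} = q_1·a_2 = 2.6726.
u_2 = a_2 − 2.6726·q_1 = (0.4286, 1.2857, -0.1429).
‖u_2‖ = 1.3628, so q_2 = (0.3145, 0.9435, -0.1048).
r_{13} = q_1·a_3 = 2.6726; r_{23} = q_2·a_3 = -2.3062.
u_3 = a_3 − 2.6726·q_1 + 2.3062·q_2 = (-1.8462, 0.4615, -1.3846).
‖u_3‖ = 2.3534, so q_3 = (-0.7845, 0.1961, -0.5883).

Q = [[-0.5345, 0.3145, -0.7845], [0.2673, 0.9435, 0.1961], [0.8018, -0.1048, -0.5883]], R = [[3.7417, 2.6726, 2.6726], [0.0000, 1.3628, -2.3062], [0.0000, 0.0000, 2.3534]]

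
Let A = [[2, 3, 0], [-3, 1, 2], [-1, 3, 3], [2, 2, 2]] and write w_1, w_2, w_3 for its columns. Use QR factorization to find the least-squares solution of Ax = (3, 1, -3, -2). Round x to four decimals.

e_1 = w_1/‖w_1‖ = (2, -3, -1, 2)/4.2426 = (0.4714, -0.7071, -0.2357, 0.4714).
r_{12} = e_1·w_2 = 0.9428.
u_2 = w_2 − 0.9428·e_1 = (2.5556, 1.6667, 3.2222, 1.5556).
‖u_2‖ = 4.7022, so e_2 = (0.5435, 0.3544, 0.6853, 0.3308).
r_{13} = e_1·w_3 = -1.1785; r_{23} = e_2·w_3 = 3.4263.
u_3 = w_3 + 1.1785·e_1 − 3.4263·e_2 = (-1.3065, -0.0477, 0.3744, 1.4221).
‖u_3‖ = 1.9677, so e_3 = (-0.6640, -0.0243, 0.1903, 0.7227).
Qᵀb = (0.4714, -0.7325, -4.0325).
Back-substitute: x_3 = -4.0325/1.9677 = -2.0493.
x_2 = (-0.7325 − 3.4263·(-2.0493))/4.7022 = 1.3374.
x_1 = (0.4714 − 0.9428·1.3374 + 1.1785·(-2.0493))/4.2426 = -0.7554.

x = (-0.7554, 1.3374, -2.0493)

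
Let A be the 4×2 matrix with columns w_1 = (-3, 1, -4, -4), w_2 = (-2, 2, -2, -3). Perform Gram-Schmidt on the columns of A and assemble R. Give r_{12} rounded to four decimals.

w_1 = (-3, 1, -4, -4); ‖w_1‖ = 6.4807, so e_1 = (-0.4629, 0.1543, -0.6172, -0.6172).
r_{12} = e_1·w_2 = 4.3205.

r_{12} = 4.3205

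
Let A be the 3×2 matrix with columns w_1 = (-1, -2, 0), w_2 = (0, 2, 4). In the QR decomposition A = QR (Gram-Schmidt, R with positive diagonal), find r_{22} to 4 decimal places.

r_{22} = 4.0988

q_1 = w_1/‖w_1‖ = (-1, -2, 0)/2.2361 = (-0.4472, -0.8944, 0.0000).
r_{12} = q_1·w_2 = -1.7889.
u_2 = w_2 + 1.7889·q_1 = (-0.8000, 0.4000, 4.0000).
r_{22} = ‖u_2‖ = 4.0988.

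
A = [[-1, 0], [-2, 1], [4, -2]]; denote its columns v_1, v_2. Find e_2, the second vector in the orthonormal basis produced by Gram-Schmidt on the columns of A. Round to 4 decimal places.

v_1 = (-1, -2, 4); ‖v_1‖ = 4.5826, so e_1 = (-0.2182, -0.4364, 0.8729).
e_1·v_2 = (-0.2182)·0 + (-0.4364)·1 + 0.8729·(-2) = -2.1822.
u_2 = v_2 + 2.1822·e_1 = (-0.4762, 0.0476, -0.0952).
‖u_2‖ = 0.4880, so e_2 = (-0.9759, 0.0976, -0.1952).

e_2 = (-0.9759, 0.0976, -0.1952)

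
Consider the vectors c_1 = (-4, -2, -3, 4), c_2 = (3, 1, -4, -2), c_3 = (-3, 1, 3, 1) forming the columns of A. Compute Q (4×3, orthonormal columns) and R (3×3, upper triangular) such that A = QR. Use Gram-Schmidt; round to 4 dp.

Q = [[-0.5963, 0.4006, -0.5008], [-0.2981, 0.1054, 0.8485], [-0.4472, -0.8854, -0.0911], [0.5963, -0.2108, -0.1449]], R = [[6.7082, -1.4907, 0.7454], [0.0000, 5.2705, -3.9634], [0.0000, 0.0000, 1.9329]]

c_1 = (-4, -2, -3, 4); ‖c_1‖ = 6.7082, so e_1 = (-0.5963, -0.2981, -0.4472, 0.5963).
e_1·c_2 = (-0.5963)·3 + (-0.2981)·1 + (-0.4472)·(-4) + 0.5963·(-2) = -1.4907.
u_2 = c_2 + 1.4907·e_1 = (2.1111, 0.5556, -4.6667, -1.1111).
‖u_2‖ = 5.2705, so e_2 = (0.4006, 0.1054, -0.8854, -0.2108).
e_1·c_3 = (-0.5963)·(-3) + (-0.2981)·1 + (-0.4472)·3 + 0.5963·1 = 0.7454; e_2·c_3 = 0.4006·(-3) + 0.1054·1 + (-0.8854)·3 + (-0.2108)·1 = -3.9634.
u_3 = c_3 − 0.7454·e_1 + 3.9634·e_2 = (-0.9680, 1.6400, -0.1760, -0.2800).
‖u_3‖ = 1.9329, so e_3 = (-0.5008, 0.8485, -0.0911, -0.1449).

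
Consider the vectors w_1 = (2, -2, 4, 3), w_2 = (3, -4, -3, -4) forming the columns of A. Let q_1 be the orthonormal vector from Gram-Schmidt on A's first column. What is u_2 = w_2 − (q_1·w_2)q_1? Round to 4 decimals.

u_2 = (3.6061, -4.6061, -1.7879, -3.0909)

w_1 = (2, -2, 4, 3); ‖w_1‖ = 5.7446, so q_1 = (0.3482, -0.3482, 0.6963, 0.5222).
q_1·w_2 = 0.3482·3 + (-0.3482)·(-4) + 0.6963·(-3) + 0.5222·(-4) = -1.7408.
u_2 = w_2 + 1.7408·q_1 = (3.6061, -4.6061, -1.7879, -3.0909).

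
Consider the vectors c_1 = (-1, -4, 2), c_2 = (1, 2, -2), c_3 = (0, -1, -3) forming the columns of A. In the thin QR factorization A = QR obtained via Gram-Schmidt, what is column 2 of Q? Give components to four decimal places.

e_2 = (0.3904, -0.4880, -0.7807)

c_1 = (-1, -4, 2); ‖c_1‖ = 4.5826, so e_1 = (-0.2182, -0.8729, 0.4364).
e_1·c_2 = (-0.2182)·1 + (-0.8729)·2 + 0.4364·(-2) = -2.8368.
u_2 = c_2 + 2.8368·e_1 = (0.3810, -0.4762, -0.7619).
‖u_2‖ = 0.9759, so e_2 = (0.3904, -0.4880, -0.7807).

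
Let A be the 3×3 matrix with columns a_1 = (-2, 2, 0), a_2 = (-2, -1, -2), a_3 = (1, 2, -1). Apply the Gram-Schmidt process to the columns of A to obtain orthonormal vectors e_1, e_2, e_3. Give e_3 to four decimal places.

a_1 = (-2, 2, 0); ‖a_1‖ = 2.8284, so e_1 = (-0.7071, 0.7071, 0.0000).
e_1·a_2 = (-0.7071)·(-2) + 0.7071·(-1) + 0.0000·(-2) = 0.7071.
u_2 = a_2 − 0.7071·e_1 = (-1.5000, -1.5000, -2.0000).
‖u_2‖ = 2.9155, so e_2 = (-0.5145, -0.5145, -0.6860).
e_1·a_3 = (-0.7071)·1 + 0.7071·2 + 0.0000·(-1) = 0.7071; e_2·a_3 = (-0.5145)·1 + (-0.5145)·2 + (-0.6860)·(-1) = -0.8575.
u_3 = a_3 − 0.7071·e_1 + 0.8575·e_2 = (1.0588, 1.0588, -1.5882).
‖u_3‖ = 2.1828, so e_3 = (0.4851, 0.4851, -0.7276).

e_3 = (0.4851, 0.4851, -0.7276)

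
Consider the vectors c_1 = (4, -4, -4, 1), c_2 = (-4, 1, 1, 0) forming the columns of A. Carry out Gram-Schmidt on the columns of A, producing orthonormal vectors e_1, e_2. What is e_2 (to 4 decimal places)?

e_2 = (-0.8167, -0.3838, -0.3838, 0.1960)

c_1 = (4, -4, -4, 1); ‖c_1‖ = 7.0000, so e_1 = (0.5714, -0.5714, -0.5714, 0.1429).
e_1·c_2 = 0.5714·(-4) + (-0.5714)·1 + (-0.5714)·1 + 0.1429·0 = -3.4286.
u_2 = c_2 + 3.4286·e_1 = (-2.0408, -0.9592, -0.9592, 0.4898).
‖u_2‖ = 2.4990, so e_2 = (-0.8167, -0.3838, -0.3838, 0.1960).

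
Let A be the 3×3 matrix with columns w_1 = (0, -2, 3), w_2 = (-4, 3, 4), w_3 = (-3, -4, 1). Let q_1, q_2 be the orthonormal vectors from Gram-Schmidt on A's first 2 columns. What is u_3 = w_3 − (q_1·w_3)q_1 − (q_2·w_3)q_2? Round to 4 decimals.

w_1 = (0, -2, 3); ‖w_1‖ = 3.6056, so q_1 = (0.0000, -0.5547, 0.8321).
q_1·w_2 = 0.0000·(-4) + (-0.5547)·3 + 0.8321·4 = 1.6641.
u_2 = w_2 − 1.6641·q_1 = (-4.0000, 3.9231, 2.6154).
‖u_2‖ = 6.1831, so q_2 = (-0.6469, 0.6345, 0.4230).
q_1·w_3 = 0.0000·(-3) + (-0.5547)·(-4) + 0.8321·1 = 3.0509; q_2·w_3 = (-0.6469)·(-3) + 0.6345·(-4) + 0.4230·1 = -0.1742.
u_3 = w_3 − 3.0509·q_1 + 0.1742·q_2 = (-3.1127, -2.1972, -1.4648).

u_3 = (-3.1127, -2.1972, -1.4648)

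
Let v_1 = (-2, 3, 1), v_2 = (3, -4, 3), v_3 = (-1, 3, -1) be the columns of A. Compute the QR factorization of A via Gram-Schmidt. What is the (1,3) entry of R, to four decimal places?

v_1 = (-2, 3, 1); ‖v_1‖ = 3.7417, so e_1 = (-0.5345, 0.8018, 0.2673).
r_{13} = e_1·v_3 = 2.6726.

r_{13} = 2.6726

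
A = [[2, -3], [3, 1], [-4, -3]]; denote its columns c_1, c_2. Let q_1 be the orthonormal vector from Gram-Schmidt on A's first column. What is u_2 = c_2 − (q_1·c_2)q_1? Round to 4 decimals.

u_2 = (-3.6207, 0.0690, -1.7586)

c_1 = (2, 3, -4); ‖c_1‖ = 5.3852, so q_1 = (0.3714, 0.5571, -0.7428).
q_1·c_2 = 0.3714·(-3) + 0.5571·1 + (-0.7428)·(-3) = 1.6713.
u_2 = c_2 − 1.6713·q_1 = (-3.6207, 0.0690, -1.7586).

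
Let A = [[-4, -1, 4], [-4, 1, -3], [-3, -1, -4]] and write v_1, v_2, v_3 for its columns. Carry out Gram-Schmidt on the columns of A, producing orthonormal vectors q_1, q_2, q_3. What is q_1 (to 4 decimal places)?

q_1 = (-0.6247, -0.6247, -0.4685)

q_1 = v_1/‖v_1‖ = (-4, -4, -3)/6.4031 = (-0.6247, -0.6247, -0.4685).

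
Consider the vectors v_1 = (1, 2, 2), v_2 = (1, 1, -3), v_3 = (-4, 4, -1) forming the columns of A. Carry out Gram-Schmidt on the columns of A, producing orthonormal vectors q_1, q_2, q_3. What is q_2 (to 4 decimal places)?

q_2 = (0.4216, 0.5270, -0.7379)

v_1 = (1, 2, 2); ‖v_1‖ = 3.0000, so q_1 = (0.3333, 0.6667, 0.6667).
q_1·v_2 = 0.3333·1 + 0.6667·1 + 0.6667·(-3) = -1.0000.
u_2 = v_2 + 1.0000·q_1 = (1.3333, 1.6667, -2.3333).
‖u_2‖ = 3.1623, so q_2 = (0.4216, 0.5270, -0.7379).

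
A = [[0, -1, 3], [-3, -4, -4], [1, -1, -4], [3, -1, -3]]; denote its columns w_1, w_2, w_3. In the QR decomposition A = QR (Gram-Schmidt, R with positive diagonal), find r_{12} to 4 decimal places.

r_{12} = 1.8353

w_1 = (0, -3, 1, 3); ‖w_1‖ = 4.3589, so e_1 = (0.0000, -0.6882, 0.2294, 0.6882).
r_{12} = e_1·w_2 = 1.8353.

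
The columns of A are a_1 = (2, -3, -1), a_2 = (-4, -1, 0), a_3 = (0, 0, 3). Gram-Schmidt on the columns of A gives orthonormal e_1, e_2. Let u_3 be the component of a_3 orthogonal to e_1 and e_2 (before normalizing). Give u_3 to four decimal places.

u_3 = (0.1972, -0.7887, 2.7606)

a_1 = (2, -3, -1); ‖a_1‖ = 3.7417, so e_1 = (0.5345, -0.8018, -0.2673).
e_1·a_2 = 0.5345·(-4) + (-0.8018)·(-1) + (-0.2673)·0 = -1.3363.
u_2 = a_2 + 1.3363·e_1 = (-3.2857, -2.0714, -0.3571).
‖u_2‖ = 3.9005, so e_2 = (-0.8424, -0.5311, -0.0916).
e_1·a_3 = 0.5345·0 + (-0.8018)·0 + (-0.2673)·3 = -0.8018; e_2·a_3 = (-0.8424)·0 + (-0.5311)·0 + (-0.0916)·3 = -0.2747.
u_3 = a_3 + 0.8018·e_1 + 0.2747·e_2 = (0.1972, -0.7887, 2.7606).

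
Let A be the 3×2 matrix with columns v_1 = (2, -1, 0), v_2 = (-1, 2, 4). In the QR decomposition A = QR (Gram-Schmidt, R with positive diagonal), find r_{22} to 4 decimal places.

v_1 = (2, -1, 0); ‖v_1‖ = 2.2361, so q_1 = (0.8944, -0.4472, 0.0000).
q_1·v_2 = 0.8944·(-1) + (-0.4472)·2 + 0.0000·4 = -1.7889.
u_2 = v_2 + 1.7889·q_1 = (0.6000, 1.2000, 4.0000).
r_{22} = ‖u_2‖ = 4.2190.

r_{22} = 4.2190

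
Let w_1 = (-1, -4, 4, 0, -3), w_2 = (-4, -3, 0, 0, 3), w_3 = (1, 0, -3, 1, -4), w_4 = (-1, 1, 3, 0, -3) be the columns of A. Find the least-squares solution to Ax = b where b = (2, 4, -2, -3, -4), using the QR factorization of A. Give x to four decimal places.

q_1 = w_1/‖w_1‖ = (-1, -4, 4, 0, -3)/6.4807 = (-0.1543, -0.6172, 0.6172, 0.0000, -0.4629).
r_{12} = q_1·w_2 = 1.0801.
u_2 = w_2 − 1.0801·q_1 = (-3.8333, -2.3333, -0.6667, 0.0000, 3.5000).
‖u_2‖ = 5.7300, so q_2 = (-0.6690, -0.4072, -0.1163, 0.0000, 0.6108).
r_{13} = q_1·w_3 = -0.1543; r_{23} = q_2·w_3 = -2.7632.
u_3 = w_3 + 0.1543·q_1 + 2.7632·q_2 = (-0.8724, -1.2204, -3.2263, 1.0000, -2.3836).
‖u_3‖ = 4.3978, so q_3 = (-0.1984, -0.2775, -0.7336, 0.2274, -0.5420).
r_{14} = q_1·w_4 = 2.7775; r_{24} = q_2·w_4 = -1.9197; r_{34} = q_3·w_4 = -0.6540.
u_4 = w_4 − 2.7775·q_1 + 1.9197·q_2 + 0.6540·q_3 = (-1.9854, 1.7511, 0.5826, 0.1487, -0.8961).
‖u_4‖ = 2.8588, so q_4 = (-0.6945, 0.6125, 0.2038, 0.0520, -0.3135).
Qᵀb = (-2.1602, -5.1774, 1.4463, 1.7513).
Back-substitute: x_4 = 1.7513/2.8588 = 0.6126.
x_3 = (1.4463 + 0.6540·0.6126)/4.3978 = 0.4200.
x_2 = (-5.1774 + 2.7632·0.4200 + 1.9197·0.6126)/5.7300 = -0.4958.
x_1 = (-2.1602 − 1.0801·(-0.4958) + 0.1543·0.4200 − 2.7775·0.6126)/6.4807 = -0.5032.

x = (-0.5032, -0.4958, 0.4200, 0.6126)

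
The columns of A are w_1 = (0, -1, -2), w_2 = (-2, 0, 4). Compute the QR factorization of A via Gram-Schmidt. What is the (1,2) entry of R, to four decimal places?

r_{12} = -3.5777

w_1 = (0, -1, -2); ‖w_1‖ = 2.2361, so q_1 = (0.0000, -0.4472, -0.8944).
r_{12} = q_1·w_2 = -3.5777.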